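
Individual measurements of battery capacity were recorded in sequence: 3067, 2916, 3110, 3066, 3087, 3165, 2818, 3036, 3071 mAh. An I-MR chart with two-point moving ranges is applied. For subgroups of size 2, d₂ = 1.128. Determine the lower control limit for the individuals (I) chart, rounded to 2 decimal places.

X̄ = (3067 + 2916 + 3110 + 3066 + 3087 + 3165 + 2818 + 3036 + 3071) / 9 = 3037.3333
Moving ranges: 151, 194, 44, 21, 78, 347, 218, 35; M̄R̄ = 1088.0000 / 8 = 136.0000
LCL = X̄ − 3·M̄R̄/d₂ = 3037.3333 − 3 × 136.0000 / 1.128 = 2675.6312

2675.63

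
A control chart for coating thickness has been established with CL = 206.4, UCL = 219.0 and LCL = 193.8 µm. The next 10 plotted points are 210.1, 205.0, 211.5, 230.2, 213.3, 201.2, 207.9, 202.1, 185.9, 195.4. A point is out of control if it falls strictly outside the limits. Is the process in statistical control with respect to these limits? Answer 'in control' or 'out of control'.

out of control

Compare each point to [193.8, 219.0]: sample 4 = 230.2 > UCL; sample 9 = 185.9 < LCL.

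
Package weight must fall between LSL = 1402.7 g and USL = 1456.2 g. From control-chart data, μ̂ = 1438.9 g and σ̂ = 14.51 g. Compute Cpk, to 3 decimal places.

0.397

Cpu = (USL − μ̂) / (3σ̂) = (1456.2 − 1438.9) / (3 × 14.51) = 0.3974; Cpl = (μ̂ − LSL) / (3σ̂) = (1438.9 − 1402.7) / (3 × 14.51) = 0.8316; Cpk = min(Cpu, Cpl) = 0.3974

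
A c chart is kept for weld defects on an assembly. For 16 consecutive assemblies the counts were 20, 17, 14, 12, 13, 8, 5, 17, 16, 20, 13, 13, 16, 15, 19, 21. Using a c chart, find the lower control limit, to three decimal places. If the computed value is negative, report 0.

3.343

c̄ = (20 + 17 + 14 + 12 + 13 + 8 + 5 + 17 + 16 + 20 + 13 + 13 + 16 + 15 + 19 + 21) / 16 = 239 / 16 = 14.9375
LCL = c̄ − 3√c̄ = 14.9375 − 3 × 3.8649 = 3.3428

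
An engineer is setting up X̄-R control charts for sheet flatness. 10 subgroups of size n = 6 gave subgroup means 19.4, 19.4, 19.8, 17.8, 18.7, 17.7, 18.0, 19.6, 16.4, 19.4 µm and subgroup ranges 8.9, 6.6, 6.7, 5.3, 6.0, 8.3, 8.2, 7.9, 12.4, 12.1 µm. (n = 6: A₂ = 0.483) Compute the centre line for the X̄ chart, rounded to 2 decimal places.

18.62

X̄̄ = (19.4 + 19.4 + 19.8 + 17.8 + 18.7 + 17.7 + 18.0 + 19.6 + 16.4 + 19.4) / 10 = 186.2000 / 10 = 18.6200
CL = X̄̄ = 18.6200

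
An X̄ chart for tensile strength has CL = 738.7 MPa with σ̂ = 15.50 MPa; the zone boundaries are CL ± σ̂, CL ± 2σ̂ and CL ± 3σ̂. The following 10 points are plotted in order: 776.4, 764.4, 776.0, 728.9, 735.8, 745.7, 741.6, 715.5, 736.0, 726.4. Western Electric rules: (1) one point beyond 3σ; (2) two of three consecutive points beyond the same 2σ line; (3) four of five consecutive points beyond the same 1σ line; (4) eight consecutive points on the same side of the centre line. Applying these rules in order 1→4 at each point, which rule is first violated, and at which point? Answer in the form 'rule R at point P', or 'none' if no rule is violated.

Zone of each point (C = within 1σ̂, B = 1σ̂–2σ̂, A = 2σ̂–3σ̂, * = beyond 3σ̂; sign = side of CL): 1:+A, 2:+B, 3:+A, 4:-C, 5:-C, 6:+C, 7:+C, 8:-B, 9:-C, 10:-C
Rule 2 (two of three consecutive points beyond the same 2σ limit) is satisfied at point 3.

rule 2 at point 3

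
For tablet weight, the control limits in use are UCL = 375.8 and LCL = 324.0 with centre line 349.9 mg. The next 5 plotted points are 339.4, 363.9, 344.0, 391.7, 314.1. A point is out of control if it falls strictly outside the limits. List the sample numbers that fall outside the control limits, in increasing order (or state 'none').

Compare each point to [324.0, 375.8]: sample 4 = 391.7 > UCL; sample 5 = 314.1 < LCL.

4, 5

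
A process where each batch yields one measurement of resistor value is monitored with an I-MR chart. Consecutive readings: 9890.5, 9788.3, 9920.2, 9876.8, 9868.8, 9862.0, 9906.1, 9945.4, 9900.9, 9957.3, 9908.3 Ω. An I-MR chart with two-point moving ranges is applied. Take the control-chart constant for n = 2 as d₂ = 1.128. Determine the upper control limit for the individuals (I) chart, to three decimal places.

10032.933

X̄ = (9890.5 + 9788.3 + 9920.2 + 9876.8 + 9868.8 + 9862.0 + 9906.1 + 9945.4 + 9900.9 + 9957.3 + 9908.3) / 11 = 9893.1455
Moving ranges: 102.2, 131.9, 43.4, 8.0, 6.8, 44.1, 39.3, 44.5, 56.4, 49.0; M̄R̄ = 525.6000 / 10 = 52.5600
UCL = X̄ + 3·M̄R̄/d₂ = 9893.1455 + 3 × 52.5600 / 1.128 = 10032.9327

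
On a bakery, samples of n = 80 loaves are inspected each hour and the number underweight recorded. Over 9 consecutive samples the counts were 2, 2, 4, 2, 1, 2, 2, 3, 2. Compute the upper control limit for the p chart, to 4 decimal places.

p̄ = Σdᵢ / (k·n) = 20 / (9 × 80) = 0.02778
UCL = p̄ + 3·√(p̄(1−p̄)/n) = 0.02778 + 3 × √(0.02778×0.97222/80) = 0.02778 + 3 × 0.01837 = 0.08290

0.0829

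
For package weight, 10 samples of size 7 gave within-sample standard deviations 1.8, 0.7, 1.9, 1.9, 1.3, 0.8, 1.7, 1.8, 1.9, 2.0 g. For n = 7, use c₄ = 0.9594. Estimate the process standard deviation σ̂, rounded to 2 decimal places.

1.65

s̄ = (1.8 + 0.7 + 1.9 + 1.9 + 1.3 + 0.8 + 1.7 + 1.8 + 1.9 + 2.0) / 10 = 1.5800
σ̂ = s̄ / c₄ = 1.5800 / 0.9594 = 1.6469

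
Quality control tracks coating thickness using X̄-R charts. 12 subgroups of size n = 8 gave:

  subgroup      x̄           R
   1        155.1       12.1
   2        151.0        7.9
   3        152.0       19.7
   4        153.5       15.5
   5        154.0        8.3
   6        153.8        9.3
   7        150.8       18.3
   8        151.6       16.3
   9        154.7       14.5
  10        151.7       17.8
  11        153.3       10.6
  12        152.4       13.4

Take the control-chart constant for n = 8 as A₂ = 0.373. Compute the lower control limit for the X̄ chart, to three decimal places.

147.737

X̄̄ = (155.1 + 151.0 + 152.0 + 153.5 + 154.0 + 153.8 + 150.8 + 151.6 + 154.7 + 151.7 + 153.3 + 152.4) / 12 = 1833.9000 / 12 = 152.8250
R̄ = (12.1 + 7.9 + 19.7 + 15.5 + 8.3 + 9.3 + 18.3 + 16.3 + 14.5 + 17.8 + 10.6 + 13.4) / 12 = 163.7000 / 12 = 13.6417
LCL = X̄̄ − A₂·R̄ = 152.8250 − 0.373 × 13.6417 = 147.7367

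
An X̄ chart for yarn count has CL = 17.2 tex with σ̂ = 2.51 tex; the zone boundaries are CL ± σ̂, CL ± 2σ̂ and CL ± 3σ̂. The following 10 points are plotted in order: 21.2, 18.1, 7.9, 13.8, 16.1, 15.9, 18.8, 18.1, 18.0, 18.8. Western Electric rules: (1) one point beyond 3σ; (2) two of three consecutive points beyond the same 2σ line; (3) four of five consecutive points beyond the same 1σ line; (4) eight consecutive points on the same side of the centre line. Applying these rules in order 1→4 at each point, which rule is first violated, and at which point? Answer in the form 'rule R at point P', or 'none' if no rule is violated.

rule 1 at point 3

Zone of each point (C = within 1σ̂, B = 1σ̂–2σ̂, A = 2σ̂–3σ̂, * = beyond 3σ̂; sign = side of CL): 1:+B, 2:+C, 3:-*, 4:-B, 5:-C, 6:-C, 7:+C, 8:+C, 9:+C, 10:+C
Rule 1 (one point beyond the 3σ limits) is satisfied at point 3.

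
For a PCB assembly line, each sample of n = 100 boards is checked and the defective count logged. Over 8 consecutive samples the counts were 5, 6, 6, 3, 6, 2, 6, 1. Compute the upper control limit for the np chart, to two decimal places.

p̄ = Σdᵢ / (k·n) = 35 / (8 × 100) = 0.04375
UCL = np̄ + 3·√(np̄(1−p̄)) = 4.3750 + 3 × √(4.3750×0.95625) = 4.3750 + 3 × 2.0454 = 10.5112

10.51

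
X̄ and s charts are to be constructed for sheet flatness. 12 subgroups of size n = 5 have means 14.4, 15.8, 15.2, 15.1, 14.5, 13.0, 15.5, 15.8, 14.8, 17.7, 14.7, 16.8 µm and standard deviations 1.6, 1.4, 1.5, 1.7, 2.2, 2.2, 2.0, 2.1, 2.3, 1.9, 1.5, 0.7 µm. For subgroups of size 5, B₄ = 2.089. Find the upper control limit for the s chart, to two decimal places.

3.67

s̄ = (1.6 + 1.4 + 1.5 + 1.7 + 2.2 + 2.2 + 2.0 + 2.1 + 2.3 + 1.9 + 1.5 + 0.7) / 12 = 1.7583
UCL_s = B₄·s̄ = 2.089 × 1.7583 = 3.6732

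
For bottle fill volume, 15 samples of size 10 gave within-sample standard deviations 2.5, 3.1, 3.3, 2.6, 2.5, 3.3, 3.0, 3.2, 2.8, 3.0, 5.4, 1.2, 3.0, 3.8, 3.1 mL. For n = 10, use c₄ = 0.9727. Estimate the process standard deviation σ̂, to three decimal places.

s̄ = (2.5 + 3.1 + 3.3 + 2.6 + 2.5 + 3.3 + 3.0 + 3.2 + 2.8 + 3.0 + 5.4 + 1.2 + 3.0 + 3.8 + 3.1) / 15 = 3.0533
σ̂ = s̄ / c₄ = 3.0533 / 0.9727 = 3.1390

3.139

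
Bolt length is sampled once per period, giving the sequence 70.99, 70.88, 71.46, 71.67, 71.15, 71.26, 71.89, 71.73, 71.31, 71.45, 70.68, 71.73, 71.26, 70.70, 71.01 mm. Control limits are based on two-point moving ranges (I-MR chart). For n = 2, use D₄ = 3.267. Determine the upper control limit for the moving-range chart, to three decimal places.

Moving ranges: 0.11, 0.58, 0.21, 0.52, 0.11, 0.63, 0.16, 0.42, 0.14, 0.77, 1.05, 0.47, 0.56, 0.31; M̄R̄ = 6.0400 / 14 = 0.4314
UCL_MR = D₄·M̄R̄ = 3.267 × 0.4314 = 1.4095

1.409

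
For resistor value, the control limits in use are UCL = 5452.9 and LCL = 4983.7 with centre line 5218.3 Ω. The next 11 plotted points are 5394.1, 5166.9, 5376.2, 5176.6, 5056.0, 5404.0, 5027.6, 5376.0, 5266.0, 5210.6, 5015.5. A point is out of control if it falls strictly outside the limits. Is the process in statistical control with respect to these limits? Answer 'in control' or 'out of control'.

in control

All 11 points lie within [4983.7, 5452.9].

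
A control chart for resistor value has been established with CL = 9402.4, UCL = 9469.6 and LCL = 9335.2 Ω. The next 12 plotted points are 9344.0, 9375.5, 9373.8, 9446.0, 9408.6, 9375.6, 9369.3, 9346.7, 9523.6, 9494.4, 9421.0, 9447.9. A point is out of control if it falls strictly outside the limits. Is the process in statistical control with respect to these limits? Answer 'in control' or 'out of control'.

out of control

Compare each point to [9335.2, 9469.6]: sample 9 = 9523.6 > UCL; sample 10 = 9494.4 > UCL.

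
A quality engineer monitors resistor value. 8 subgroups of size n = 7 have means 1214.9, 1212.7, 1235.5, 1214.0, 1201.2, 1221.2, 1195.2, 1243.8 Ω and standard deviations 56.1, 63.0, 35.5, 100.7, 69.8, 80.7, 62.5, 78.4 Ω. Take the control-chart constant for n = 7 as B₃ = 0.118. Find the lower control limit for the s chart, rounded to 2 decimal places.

8.06

s̄ = (56.1 + 63.0 + 35.5 + 100.7 + 69.8 + 80.7 + 62.5 + 78.4) / 8 = 68.3375
LCL_s = B₃·s̄ = 0.118 × 68.3375 = 8.0638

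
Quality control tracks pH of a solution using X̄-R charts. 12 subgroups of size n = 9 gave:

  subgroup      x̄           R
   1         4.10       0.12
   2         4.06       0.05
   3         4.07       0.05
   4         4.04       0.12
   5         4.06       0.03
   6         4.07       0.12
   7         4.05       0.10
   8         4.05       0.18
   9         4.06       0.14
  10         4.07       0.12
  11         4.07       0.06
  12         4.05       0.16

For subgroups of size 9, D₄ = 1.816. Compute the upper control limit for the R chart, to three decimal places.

R̄ = (0.12 + 0.05 + 0.05 + 0.12 + 0.03 + 0.12 + 0.10 + 0.18 + 0.14 + 0.12 + 0.06 + 0.16) / 12 = 1.2500 / 12 = 0.1042
UCL_R = D₄·R̄ = 1.816 × 0.1042 = 0.1892

0.189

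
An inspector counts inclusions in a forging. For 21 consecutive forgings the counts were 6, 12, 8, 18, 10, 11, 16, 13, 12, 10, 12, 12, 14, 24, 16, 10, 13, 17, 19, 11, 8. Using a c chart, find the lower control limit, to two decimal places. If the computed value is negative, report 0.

c̄ = (6 + 12 + 8 + 18 + 10 + 11 + 16 + 13 + 12 + 10 + 12 + 12 + 14 + 24 + 16 + 10 + 13 + 17 + 19 + 11 + 8) / 21 = 272 / 21 = 12.9524
LCL = c̄ − 3√c̄ = 12.9524 − 3 × 3.5989 = 2.1556

2.16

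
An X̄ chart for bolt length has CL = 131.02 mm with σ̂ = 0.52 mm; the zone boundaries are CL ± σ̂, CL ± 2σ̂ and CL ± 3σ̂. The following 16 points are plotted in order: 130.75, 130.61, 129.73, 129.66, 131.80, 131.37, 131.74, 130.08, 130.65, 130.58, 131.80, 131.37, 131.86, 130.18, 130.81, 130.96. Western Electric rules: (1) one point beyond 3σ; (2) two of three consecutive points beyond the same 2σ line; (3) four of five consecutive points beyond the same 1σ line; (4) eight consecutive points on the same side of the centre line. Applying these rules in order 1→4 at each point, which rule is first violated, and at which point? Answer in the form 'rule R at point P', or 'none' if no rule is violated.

rule 2 at point 4

Zone of each point (C = within 1σ̂, B = 1σ̂–2σ̂, A = 2σ̂–3σ̂, * = beyond 3σ̂; sign = side of CL): 1:-C, 2:-C, 3:-A, 4:-A, 5:+B, 6:+C, 7:+B, 8:-B, 9:-C, 10:-C, 11:+B, 12:+C, 13:+B, 14:-B, 15:-C, 16:-C
Rule 2 (two of three consecutive points beyond the same 2σ limit) is satisfied at point 4.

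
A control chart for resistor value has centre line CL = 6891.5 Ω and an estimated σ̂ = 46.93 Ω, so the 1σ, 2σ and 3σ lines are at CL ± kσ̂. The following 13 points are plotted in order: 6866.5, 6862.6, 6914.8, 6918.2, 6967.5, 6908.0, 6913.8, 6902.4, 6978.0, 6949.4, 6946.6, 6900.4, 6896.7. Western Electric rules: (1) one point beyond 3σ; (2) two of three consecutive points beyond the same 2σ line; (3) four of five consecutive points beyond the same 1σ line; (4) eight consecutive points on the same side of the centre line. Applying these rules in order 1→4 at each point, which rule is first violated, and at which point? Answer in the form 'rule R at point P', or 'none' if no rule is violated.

Zone of each point (C = within 1σ̂, B = 1σ̂–2σ̂, A = 2σ̂–3σ̂, * = beyond 3σ̂; sign = side of CL): 1:-C, 2:-C, 3:+C, 4:+C, 5:+B, 6:+C, 7:+C, 8:+C, 9:+B, 10:+B, 11:+B, 12:+C, 13:+C
Rule 4 (eight consecutive points on the same side of the centre line) is satisfied at point 10.

rule 4 at point 10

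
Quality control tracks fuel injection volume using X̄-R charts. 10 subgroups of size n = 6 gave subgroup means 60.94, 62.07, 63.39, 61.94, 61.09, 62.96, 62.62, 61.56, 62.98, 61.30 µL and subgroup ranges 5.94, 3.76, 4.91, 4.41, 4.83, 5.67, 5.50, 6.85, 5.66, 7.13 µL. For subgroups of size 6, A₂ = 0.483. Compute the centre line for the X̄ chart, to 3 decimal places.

X̄̄ = (60.94 + 62.07 + 63.39 + 61.94 + 61.09 + 62.96 + 62.62 + 61.56 + 62.98 + 61.30) / 10 = 620.8500 / 10 = 62.0850
CL = X̄̄ = 62.0850

62.085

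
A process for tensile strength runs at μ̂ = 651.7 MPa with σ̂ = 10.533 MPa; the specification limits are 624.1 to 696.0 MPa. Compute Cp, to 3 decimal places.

Cp = (USL − LSL) / (6σ̂) = (696.0 − 624.1) / (6 × 10.533) = 71.9000 / 63.1980 = 1.1377

1.138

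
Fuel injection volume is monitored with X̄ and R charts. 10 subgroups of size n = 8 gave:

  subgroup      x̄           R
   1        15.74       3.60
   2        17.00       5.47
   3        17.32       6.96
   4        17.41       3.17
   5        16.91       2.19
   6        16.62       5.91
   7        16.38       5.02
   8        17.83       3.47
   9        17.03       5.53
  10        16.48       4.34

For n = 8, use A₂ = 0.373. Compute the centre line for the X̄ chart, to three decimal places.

16.872

X̄̄ = (15.74 + 17.00 + 17.32 + 17.41 + 16.91 + 16.62 + 16.38 + 17.83 + 17.03 + 16.48) / 10 = 168.7200 / 10 = 16.8720
CL = X̄̄ = 16.8720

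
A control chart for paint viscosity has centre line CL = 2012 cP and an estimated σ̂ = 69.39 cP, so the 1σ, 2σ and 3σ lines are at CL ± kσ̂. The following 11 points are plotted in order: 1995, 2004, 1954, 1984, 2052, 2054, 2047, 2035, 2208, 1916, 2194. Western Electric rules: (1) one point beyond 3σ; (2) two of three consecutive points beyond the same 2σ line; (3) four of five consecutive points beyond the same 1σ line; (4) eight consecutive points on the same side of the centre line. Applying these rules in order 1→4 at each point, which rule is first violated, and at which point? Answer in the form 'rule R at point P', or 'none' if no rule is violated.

Zone of each point (C = within 1σ̂, B = 1σ̂–2σ̂, A = 2σ̂–3σ̂, * = beyond 3σ̂; sign = side of CL): 1:-C, 2:-C, 3:-C, 4:-C, 5:+C, 6:+C, 7:+C, 8:+C, 9:+A, 10:-B, 11:+A
Rule 2 (two of three consecutive points beyond the same 2σ limit) is satisfied at point 11.

rule 2 at point 11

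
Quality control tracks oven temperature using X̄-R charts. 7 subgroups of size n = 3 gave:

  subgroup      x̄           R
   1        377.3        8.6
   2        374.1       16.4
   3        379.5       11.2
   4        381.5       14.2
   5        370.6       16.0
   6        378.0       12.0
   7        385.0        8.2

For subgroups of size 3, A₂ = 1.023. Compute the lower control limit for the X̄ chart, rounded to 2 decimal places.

X̄̄ = (377.3 + 374.1 + 379.5 + 381.5 + 370.6 + 378.0 + 385.0) / 7 = 2646.0000 / 7 = 378.0000
R̄ = (8.6 + 16.4 + 11.2 + 14.2 + 16.0 + 12.0 + 8.2) / 7 = 86.6000 / 7 = 12.3714
LCL = X̄̄ − A₂·R̄ = 378.0000 − 1.023 × 12.3714 = 365.3440

365.34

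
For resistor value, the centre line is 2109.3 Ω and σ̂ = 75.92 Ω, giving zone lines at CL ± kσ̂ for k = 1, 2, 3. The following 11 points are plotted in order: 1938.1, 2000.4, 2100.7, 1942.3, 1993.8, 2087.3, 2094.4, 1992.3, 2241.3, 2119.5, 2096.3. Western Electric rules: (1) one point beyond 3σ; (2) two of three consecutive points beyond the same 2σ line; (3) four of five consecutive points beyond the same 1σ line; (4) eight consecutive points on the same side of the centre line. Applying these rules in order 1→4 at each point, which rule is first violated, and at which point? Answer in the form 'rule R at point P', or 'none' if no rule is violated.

rule 3 at point 5

Zone of each point (C = within 1σ̂, B = 1σ̂–2σ̂, A = 2σ̂–3σ̂, * = beyond 3σ̂; sign = side of CL): 1:-A, 2:-B, 3:-C, 4:-A, 5:-B, 6:-C, 7:-C, 8:-B, 9:+B, 10:+C, 11:-C
Rule 3 (four of five consecutive points beyond the same 1σ limit) is satisfied at point 5.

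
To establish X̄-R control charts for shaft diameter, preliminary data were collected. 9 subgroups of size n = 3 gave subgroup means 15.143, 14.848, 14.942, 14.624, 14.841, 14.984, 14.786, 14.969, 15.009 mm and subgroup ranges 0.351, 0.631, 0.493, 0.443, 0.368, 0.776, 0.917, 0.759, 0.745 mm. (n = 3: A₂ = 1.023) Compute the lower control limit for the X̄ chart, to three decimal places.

X̄̄ = (15.143 + 14.848 + 14.942 + 14.624 + 14.841 + 14.984 + 14.786 + 14.969 + 15.009) / 9 = 134.1460 / 9 = 14.9051
R̄ = (0.351 + 0.631 + 0.493 + 0.443 + 0.368 + 0.776 + 0.917 + 0.759 + 0.745) / 9 = 5.4830 / 9 = 0.6092
LCL = X̄̄ − A₂·R̄ = 14.9051 − 1.023 × 0.6092 = 14.2819

14.282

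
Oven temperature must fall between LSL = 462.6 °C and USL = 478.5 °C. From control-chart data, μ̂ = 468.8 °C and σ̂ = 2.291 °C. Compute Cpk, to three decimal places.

0.902

Cpu = (USL − μ̂) / (3σ̂) = (478.5 − 468.8) / (3 × 2.291) = 1.4113; Cpl = (μ̂ − LSL) / (3σ̂) = (468.8 − 462.6) / (3 × 2.291) = 0.9021; Cpk = min(Cpu, Cpl) = 0.9021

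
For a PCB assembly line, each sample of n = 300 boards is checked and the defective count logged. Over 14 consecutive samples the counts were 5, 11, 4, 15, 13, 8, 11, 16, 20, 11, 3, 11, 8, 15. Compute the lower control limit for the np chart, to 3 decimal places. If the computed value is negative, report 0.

1.112

p̄ = Σdᵢ / (k·n) = 151 / (14 × 300) = 0.03595
LCL = np̄ − 3·√(np̄(1−p̄)) = 10.7857 − 3 × 3.2246 = 1.1120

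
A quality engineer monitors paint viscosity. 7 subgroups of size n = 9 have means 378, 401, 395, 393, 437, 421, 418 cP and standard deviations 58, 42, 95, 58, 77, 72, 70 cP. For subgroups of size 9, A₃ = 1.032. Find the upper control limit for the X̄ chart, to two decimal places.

X̄̄ = (378 + 401 + 395 + 393 + 437 + 421 + 418) / 7 = 406.1429
s̄ = (58 + 42 + 95 + 58 + 77 + 72 + 70) / 7 = 67.4286
UCL = X̄̄ + A₃·s̄ = 406.1429 + 1.032 × 67.4286 = 475.7291

475.73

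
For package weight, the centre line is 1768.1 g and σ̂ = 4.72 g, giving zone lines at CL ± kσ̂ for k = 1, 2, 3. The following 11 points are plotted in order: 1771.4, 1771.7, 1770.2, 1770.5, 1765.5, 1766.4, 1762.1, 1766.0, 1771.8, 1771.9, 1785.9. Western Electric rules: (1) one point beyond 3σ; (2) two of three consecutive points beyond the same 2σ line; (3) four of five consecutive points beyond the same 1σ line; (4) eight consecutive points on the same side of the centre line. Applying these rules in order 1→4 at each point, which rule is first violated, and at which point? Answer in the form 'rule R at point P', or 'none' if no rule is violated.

rule 1 at point 11

Zone of each point (C = within 1σ̂, B = 1σ̂–2σ̂, A = 2σ̂–3σ̂, * = beyond 3σ̂; sign = side of CL): 1:+C, 2:+C, 3:+C, 4:+C, 5:-C, 6:-C, 7:-B, 8:-C, 9:+C, 10:+C, 11:+*
Rule 1 (one point beyond the 3σ limits) is satisfied at point 11.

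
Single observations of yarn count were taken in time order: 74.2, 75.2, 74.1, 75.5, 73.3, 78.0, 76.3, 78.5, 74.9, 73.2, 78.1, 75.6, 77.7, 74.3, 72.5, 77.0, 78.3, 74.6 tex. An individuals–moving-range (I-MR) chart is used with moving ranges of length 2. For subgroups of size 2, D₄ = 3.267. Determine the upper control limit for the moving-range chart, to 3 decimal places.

Moving ranges: 1.0, 1.1, 1.4, 2.2, 4.7, 1.7, 2.2, 3.6, 1.7, 4.9, 2.5, 2.1, 3.4, 1.8, 4.5, 1.3, 3.7; M̄R̄ = 43.8000 / 17 = 2.5765
UCL_MR = D₄·M̄R̄ = 3.267 × 2.5765 = 8.4173

8.417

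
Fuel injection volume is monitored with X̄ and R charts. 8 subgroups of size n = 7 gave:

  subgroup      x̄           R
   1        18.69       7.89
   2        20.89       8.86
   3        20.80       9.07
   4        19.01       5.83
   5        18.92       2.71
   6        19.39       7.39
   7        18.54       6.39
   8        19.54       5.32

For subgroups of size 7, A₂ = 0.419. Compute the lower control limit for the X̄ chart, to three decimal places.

X̄̄ = (18.69 + 20.89 + 20.80 + 19.01 + 18.92 + 19.39 + 18.54 + 19.54) / 8 = 155.7800 / 8 = 19.4725
R̄ = (7.89 + 8.86 + 9.07 + 5.83 + 2.71 + 7.39 + 6.39 + 5.32) / 8 = 53.4600 / 8 = 6.6825
LCL = X̄̄ − A₂·R̄ = 19.4725 − 0.419 × 6.6825 = 16.6725

16.673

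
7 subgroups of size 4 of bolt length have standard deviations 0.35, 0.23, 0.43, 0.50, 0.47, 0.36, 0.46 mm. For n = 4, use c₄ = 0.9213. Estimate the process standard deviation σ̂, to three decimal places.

0.434

s̄ = (0.35 + 0.23 + 0.43 + 0.50 + 0.47 + 0.36 + 0.46) / 7 = 0.4000
σ̂ = s̄ / c₄ = 0.4000 / 0.9213 = 0.4342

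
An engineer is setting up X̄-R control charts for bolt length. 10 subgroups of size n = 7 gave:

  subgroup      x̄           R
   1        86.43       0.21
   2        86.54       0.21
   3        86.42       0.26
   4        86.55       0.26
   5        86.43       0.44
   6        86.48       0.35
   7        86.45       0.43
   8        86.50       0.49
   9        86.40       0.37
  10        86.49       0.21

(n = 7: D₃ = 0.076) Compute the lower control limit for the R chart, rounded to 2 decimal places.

R̄ = (0.21 + 0.21 + 0.26 + 0.26 + 0.44 + 0.35 + 0.43 + 0.49 + 0.37 + 0.21) / 10 = 3.2300 / 10 = 0.3230
LCL_R = D₃·R̄ = 0.076 × 0.3230 = 0.0245

0.02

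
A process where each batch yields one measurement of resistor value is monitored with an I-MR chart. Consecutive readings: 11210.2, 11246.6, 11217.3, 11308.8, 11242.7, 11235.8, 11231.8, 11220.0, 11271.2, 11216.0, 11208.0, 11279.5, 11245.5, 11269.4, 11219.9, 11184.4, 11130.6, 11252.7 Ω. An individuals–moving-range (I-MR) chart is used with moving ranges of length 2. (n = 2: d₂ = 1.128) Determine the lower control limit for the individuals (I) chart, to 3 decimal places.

11115.356

X̄ = (11210.2 + 11246.6 + 11217.3 + 11308.8 + 11242.7 + 11235.8 + 11231.8 + 11220.0 + 11271.2 + 11216.0 + 11208.0 + 11279.5 + 11245.5 + 11269.4 + 11219.9 + 11184.4 + 11130.6 + 11252.7) / 18 = 11232.8000
Moving ranges: 36.4, 29.3, 91.5, 66.1, 6.9, 4.0, 11.8, 51.2, 55.2, 8.0, 71.5, 34.0, 23.9, 49.5, 35.5, 53.8, 122.1; M̄R̄ = 750.7000 / 17 = 44.1588
LCL = X̄ − 3·M̄R̄/d₂ = 11232.8000 − 3 × 44.1588 / 1.128 = 11115.3563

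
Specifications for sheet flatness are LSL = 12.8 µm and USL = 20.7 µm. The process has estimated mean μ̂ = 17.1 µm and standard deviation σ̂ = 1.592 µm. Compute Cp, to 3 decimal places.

0.827

Cp = (USL − LSL) / (6σ̂) = (20.7 − 12.8) / (6 × 1.592) = 7.9000 / 9.5520 = 0.8271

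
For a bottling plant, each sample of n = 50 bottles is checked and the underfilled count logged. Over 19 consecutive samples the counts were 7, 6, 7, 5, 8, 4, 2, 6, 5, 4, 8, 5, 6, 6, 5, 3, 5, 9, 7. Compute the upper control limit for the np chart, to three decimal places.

12.418

p̄ = Σdᵢ / (k·n) = 108 / (19 × 50) = 0.11368
UCL = np̄ + 3·√(np̄(1−p̄)) = 5.6842 + 3 × √(5.6842×0.88632) = 5.6842 + 3 × 2.2446 = 12.4179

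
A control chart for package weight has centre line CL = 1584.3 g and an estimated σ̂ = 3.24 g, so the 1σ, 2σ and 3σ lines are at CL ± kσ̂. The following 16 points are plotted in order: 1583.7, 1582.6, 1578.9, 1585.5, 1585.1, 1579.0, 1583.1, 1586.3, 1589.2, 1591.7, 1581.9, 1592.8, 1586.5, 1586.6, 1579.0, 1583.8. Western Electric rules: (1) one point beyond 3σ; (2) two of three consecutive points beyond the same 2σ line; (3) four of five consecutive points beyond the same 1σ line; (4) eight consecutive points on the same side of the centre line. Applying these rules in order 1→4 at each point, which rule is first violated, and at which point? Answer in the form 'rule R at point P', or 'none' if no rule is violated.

rule 2 at point 12

Zone of each point (C = within 1σ̂, B = 1σ̂–2σ̂, A = 2σ̂–3σ̂, * = beyond 3σ̂; sign = side of CL): 1:-C, 2:-C, 3:-B, 4:+C, 5:+C, 6:-B, 7:-C, 8:+C, 9:+B, 10:+A, 11:-C, 12:+A, 13:+C, 14:+C, 15:-B, 16:-C
Rule 2 (two of three consecutive points beyond the same 2σ limit) is satisfied at point 12.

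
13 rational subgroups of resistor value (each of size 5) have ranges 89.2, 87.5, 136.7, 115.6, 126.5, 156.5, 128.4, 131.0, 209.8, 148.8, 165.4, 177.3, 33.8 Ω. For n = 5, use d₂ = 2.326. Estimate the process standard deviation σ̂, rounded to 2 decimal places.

R̄ = (89.2 + 87.5 + 136.7 + 115.6 + 126.5 + 156.5 + 128.4 + 131.0 + 209.8 + 148.8 + 165.4 + 177.3 + 33.8) / 13 = 131.2692
σ̂ = R̄ / d₂ = 131.2692 / 2.326 = 56.4356

56.44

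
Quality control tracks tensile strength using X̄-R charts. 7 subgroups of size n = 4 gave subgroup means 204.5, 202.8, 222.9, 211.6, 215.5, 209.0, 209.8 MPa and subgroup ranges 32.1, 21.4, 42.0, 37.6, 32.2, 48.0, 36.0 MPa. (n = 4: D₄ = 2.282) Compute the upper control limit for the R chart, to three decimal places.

R̄ = (32.1 + 21.4 + 42.0 + 37.6 + 32.2 + 48.0 + 36.0) / 7 = 249.3000 / 7 = 35.6143
UCL_R = D₄·R̄ = 2.282 × 35.6143 = 81.2718

81.272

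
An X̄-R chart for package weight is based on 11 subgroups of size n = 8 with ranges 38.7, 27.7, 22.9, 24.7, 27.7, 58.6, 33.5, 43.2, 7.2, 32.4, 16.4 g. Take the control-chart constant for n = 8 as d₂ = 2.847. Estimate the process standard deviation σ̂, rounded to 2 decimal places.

R̄ = (38.7 + 27.7 + 22.9 + 24.7 + 27.7 + 58.6 + 33.5 + 43.2 + 7.2 + 32.4 + 16.4) / 11 = 30.2727
σ̂ = R̄ / d₂ = 30.2727 / 2.847 = 10.6332

10.63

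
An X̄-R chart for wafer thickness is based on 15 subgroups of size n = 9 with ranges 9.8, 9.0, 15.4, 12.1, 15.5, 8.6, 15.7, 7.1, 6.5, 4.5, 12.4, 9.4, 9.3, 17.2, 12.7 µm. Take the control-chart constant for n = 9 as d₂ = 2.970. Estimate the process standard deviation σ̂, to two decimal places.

3.71

R̄ = (9.8 + 9.0 + 15.4 + 12.1 + 15.5 + 8.6 + 15.7 + 7.1 + 6.5 + 4.5 + 12.4 + 9.4 + 9.3 + 17.2 + 12.7) / 15 = 11.0133
σ̂ = R̄ / d₂ = 11.0133 / 2.970 = 3.7082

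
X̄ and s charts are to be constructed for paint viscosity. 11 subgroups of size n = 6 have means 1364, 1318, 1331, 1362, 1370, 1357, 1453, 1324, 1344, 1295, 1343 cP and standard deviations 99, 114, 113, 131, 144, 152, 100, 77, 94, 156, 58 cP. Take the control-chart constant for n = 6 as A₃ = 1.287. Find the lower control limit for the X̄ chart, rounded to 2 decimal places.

1206.15

X̄̄ = (1364 + 1318 + 1331 + 1362 + 1370 + 1357 + 1453 + 1324 + 1344 + 1295 + 1343) / 11 = 1351.0000
s̄ = (99 + 114 + 113 + 131 + 144 + 152 + 100 + 77 + 94 + 156 + 58) / 11 = 112.5455
LCL = X̄̄ − A₃·s̄ = 1351.0000 − 1.287 × 112.5455 = 1206.1540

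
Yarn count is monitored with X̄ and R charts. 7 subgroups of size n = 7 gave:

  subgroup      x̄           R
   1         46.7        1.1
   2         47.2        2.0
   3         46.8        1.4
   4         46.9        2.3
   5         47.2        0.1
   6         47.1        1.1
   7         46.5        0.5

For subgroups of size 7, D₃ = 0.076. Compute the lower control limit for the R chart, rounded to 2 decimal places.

R̄ = (1.1 + 2.0 + 1.4 + 2.3 + 0.1 + 1.1 + 0.5) / 7 = 8.5000 / 7 = 1.2143
LCL_R = D₃·R̄ = 0.076 × 1.2143 = 0.0923

0.09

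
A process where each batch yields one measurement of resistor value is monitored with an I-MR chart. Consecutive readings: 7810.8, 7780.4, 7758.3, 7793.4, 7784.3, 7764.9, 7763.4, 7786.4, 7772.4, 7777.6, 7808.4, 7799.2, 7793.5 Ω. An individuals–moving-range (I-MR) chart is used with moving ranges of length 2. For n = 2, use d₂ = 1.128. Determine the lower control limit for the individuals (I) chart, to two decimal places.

7738.53

X̄ = (7810.8 + 7780.4 + 7758.3 + 7793.4 + 7784.3 + 7764.9 + 7763.4 + 7786.4 + 7772.4 + 7777.6 + 7808.4 + 7799.2 + 7793.5) / 13 = 7784.0769
Moving ranges: 30.4, 22.1, 35.1, 9.1, 19.4, 1.5, 23.0, 14.0, 5.2, 30.8, 9.2, 5.7; M̄R̄ = 205.5000 / 12 = 17.1250
LCL = X̄ − 3·M̄R̄/d₂ = 7784.0769 − 3 × 17.1250 / 1.128 = 7738.5317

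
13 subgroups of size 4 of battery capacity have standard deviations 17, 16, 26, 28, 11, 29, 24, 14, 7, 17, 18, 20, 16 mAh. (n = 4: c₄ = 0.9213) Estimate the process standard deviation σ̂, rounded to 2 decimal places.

20.29

s̄ = (17 + 16 + 26 + 28 + 11 + 29 + 24 + 14 + 7 + 17 + 18 + 20 + 16) / 13 = 18.6923
σ̂ = s̄ / c₄ = 18.6923 / 0.9213 = 20.2891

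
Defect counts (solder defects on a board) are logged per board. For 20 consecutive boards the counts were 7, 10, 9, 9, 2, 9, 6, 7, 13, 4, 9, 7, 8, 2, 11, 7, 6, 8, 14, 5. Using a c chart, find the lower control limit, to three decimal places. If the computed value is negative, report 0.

0.000

c̄ = (7 + 10 + 9 + 9 + 2 + 9 + 6 + 7 + 13 + 4 + 9 + 7 + 8 + 2 + 11 + 7 + 6 + 8 + 14 + 5) / 20 = 153 / 20 = 7.6500
LCL = c̄ − 3√c̄ = 7.6500 − 3 × 2.7659 = -0.6476 → 0 (cannot be negative)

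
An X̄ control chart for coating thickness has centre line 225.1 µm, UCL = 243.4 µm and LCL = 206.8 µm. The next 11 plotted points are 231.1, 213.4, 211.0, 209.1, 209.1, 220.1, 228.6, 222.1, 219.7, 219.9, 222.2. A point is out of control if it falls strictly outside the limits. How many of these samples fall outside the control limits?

0

All 11 points lie within [206.8, 243.4].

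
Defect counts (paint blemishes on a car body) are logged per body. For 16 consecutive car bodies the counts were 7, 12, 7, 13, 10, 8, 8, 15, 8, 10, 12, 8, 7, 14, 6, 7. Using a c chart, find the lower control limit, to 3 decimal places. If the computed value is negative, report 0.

0.253

c̄ = (7 + 12 + 7 + 13 + 10 + 8 + 8 + 15 + 8 + 10 + 12 + 8 + 7 + 14 + 6 + 7) / 16 = 152 / 16 = 9.5000
LCL = c̄ − 3√c̄ = 9.5000 − 3 × 3.0822 = 0.2534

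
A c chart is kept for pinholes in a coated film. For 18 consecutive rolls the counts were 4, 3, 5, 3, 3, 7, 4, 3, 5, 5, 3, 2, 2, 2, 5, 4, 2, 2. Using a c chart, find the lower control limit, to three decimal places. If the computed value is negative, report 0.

c̄ = (4 + 3 + 5 + 3 + 3 + 7 + 4 + 3 + 5 + 5 + 3 + 2 + 2 + 2 + 5 + 4 + 2 + 2) / 18 = 64 / 18 = 3.5556
LCL = c̄ − 3√c̄ = 3.5556 − 3 × 1.8856 = -2.1013 → 0 (cannot be negative)

0.000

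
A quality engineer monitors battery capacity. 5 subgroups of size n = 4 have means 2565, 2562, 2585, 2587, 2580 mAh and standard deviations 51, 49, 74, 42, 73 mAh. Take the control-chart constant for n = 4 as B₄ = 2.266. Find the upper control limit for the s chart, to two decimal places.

s̄ = (51 + 49 + 74 + 42 + 73) / 5 = 57.8000
UCL_s = B₄·s̄ = 2.266 × 57.8000 = 130.9748

130.97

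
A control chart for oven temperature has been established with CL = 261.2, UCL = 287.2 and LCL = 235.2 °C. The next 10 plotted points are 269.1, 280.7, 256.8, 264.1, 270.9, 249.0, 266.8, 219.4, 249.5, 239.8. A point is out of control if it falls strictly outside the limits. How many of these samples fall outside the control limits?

1

Compare each point to [235.2, 287.2]: sample 8 = 219.4 < LCL.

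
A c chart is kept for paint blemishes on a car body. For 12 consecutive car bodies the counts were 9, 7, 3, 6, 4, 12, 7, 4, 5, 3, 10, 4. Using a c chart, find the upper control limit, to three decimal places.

c̄ = (9 + 7 + 3 + 6 + 4 + 12 + 7 + 4 + 5 + 3 + 10 + 4) / 12 = 74 / 12 = 6.1667
UCL = c̄ + 3√c̄ = 6.1667 + 3 × √6.1667 = 6.1667 + 3 × 2.4833 = 13.6165

13.616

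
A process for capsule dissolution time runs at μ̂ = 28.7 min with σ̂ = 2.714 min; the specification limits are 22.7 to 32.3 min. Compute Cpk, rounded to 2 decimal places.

0.44

Cpu = (USL − μ̂) / (3σ̂) = (32.3 − 28.7) / (3 × 2.714) = 0.4422; Cpl = (μ̂ − LSL) / (3σ̂) = (28.7 − 22.7) / (3 × 2.714) = 0.7369; Cpk = min(Cpu, Cpl) = 0.4422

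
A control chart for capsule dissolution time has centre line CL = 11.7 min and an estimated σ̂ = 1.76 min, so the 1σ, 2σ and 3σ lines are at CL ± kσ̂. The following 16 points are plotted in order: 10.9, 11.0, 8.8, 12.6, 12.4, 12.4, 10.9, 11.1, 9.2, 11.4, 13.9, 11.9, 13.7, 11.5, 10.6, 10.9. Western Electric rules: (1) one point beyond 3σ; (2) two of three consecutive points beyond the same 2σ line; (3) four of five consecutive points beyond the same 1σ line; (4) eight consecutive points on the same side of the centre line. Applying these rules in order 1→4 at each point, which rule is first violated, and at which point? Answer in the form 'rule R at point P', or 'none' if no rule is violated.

Zone of each point (C = within 1σ̂, B = 1σ̂–2σ̂, A = 2σ̂–3σ̂, * = beyond 3σ̂; sign = side of CL): 1:-C, 2:-C, 3:-B, 4:+C, 5:+C, 6:+C, 7:-C, 8:-C, 9:-B, 10:-C, 11:+B, 12:+C, 13:+B, 14:-C, 15:-C, 16:-C
No rule fires across all 16 points.

none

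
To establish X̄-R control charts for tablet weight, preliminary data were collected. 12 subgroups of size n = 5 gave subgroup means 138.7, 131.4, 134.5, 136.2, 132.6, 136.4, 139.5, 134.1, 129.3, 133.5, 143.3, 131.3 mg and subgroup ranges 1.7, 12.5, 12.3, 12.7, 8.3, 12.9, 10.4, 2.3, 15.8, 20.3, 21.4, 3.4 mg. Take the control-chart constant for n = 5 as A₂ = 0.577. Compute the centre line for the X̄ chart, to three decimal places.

135.067

X̄̄ = (138.7 + 131.4 + 134.5 + 136.2 + 132.6 + 136.4 + 139.5 + 134.1 + 129.3 + 133.5 + 143.3 + 131.3) / 12 = 1620.8000 / 12 = 135.0667
CL = X̄̄ = 135.0667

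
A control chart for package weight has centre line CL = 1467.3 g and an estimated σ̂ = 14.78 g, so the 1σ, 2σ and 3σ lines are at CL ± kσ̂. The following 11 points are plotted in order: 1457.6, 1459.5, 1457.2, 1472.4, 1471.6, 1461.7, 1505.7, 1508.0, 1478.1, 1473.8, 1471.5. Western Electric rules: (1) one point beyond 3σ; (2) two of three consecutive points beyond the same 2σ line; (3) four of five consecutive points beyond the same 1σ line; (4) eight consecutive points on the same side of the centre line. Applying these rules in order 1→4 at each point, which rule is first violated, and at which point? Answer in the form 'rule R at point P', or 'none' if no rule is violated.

Zone of each point (C = within 1σ̂, B = 1σ̂–2σ̂, A = 2σ̂–3σ̂, * = beyond 3σ̂; sign = side of CL): 1:-C, 2:-C, 3:-C, 4:+C, 5:+C, 6:-C, 7:+A, 8:+A, 9:+C, 10:+C, 11:+C
Rule 2 (two of three consecutive points beyond the same 2σ limit) is satisfied at point 8.

rule 2 at point 8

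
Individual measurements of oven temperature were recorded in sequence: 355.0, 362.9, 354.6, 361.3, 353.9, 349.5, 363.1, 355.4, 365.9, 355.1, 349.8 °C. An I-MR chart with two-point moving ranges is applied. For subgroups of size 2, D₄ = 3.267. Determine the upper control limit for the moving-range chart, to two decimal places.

26.99

Moving ranges: 7.9, 8.3, 6.7, 7.4, 4.4, 13.6, 7.7, 10.5, 10.8, 5.3; M̄R̄ = 82.6000 / 10 = 8.2600
UCL_MR = D₄·M̄R̄ = 3.267 × 8.2600 = 26.9854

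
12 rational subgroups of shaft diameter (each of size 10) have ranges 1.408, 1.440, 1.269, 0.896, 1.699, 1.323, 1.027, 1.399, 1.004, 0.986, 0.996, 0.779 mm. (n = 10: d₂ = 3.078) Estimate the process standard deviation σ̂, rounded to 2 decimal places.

R̄ = (1.408 + 1.440 + 1.269 + 0.896 + 1.699 + 1.323 + 1.027 + 1.399 + 1.004 + 0.986 + 0.996 + 0.779) / 12 = 1.1855
σ̂ = R̄ / d₂ = 1.1855 / 3.078 = 0.3852

0.39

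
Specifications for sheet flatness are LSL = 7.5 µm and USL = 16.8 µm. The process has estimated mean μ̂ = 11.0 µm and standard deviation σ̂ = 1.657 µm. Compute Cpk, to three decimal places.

0.704

Cpu = (USL − μ̂) / (3σ̂) = (16.8 − 11.0) / (3 × 1.657) = 1.1668; Cpl = (μ̂ − LSL) / (3σ̂) = (11.0 − 7.5) / (3 × 1.657) = 0.7041; Cpk = min(Cpu, Cpl) = 0.7041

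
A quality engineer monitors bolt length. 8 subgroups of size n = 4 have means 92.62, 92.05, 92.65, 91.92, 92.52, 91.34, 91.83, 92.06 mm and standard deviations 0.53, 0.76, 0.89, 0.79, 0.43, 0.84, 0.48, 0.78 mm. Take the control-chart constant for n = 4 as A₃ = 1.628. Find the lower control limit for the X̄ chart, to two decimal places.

X̄̄ = (92.62 + 92.05 + 92.65 + 91.92 + 92.52 + 91.34 + 91.83 + 92.06) / 8 = 92.1238
s̄ = (0.53 + 0.76 + 0.89 + 0.79 + 0.43 + 0.84 + 0.48 + 0.78) / 8 = 0.6875
LCL = X̄̄ − A₃·s̄ = 92.1238 − 1.628 × 0.6875 = 91.0045

91.00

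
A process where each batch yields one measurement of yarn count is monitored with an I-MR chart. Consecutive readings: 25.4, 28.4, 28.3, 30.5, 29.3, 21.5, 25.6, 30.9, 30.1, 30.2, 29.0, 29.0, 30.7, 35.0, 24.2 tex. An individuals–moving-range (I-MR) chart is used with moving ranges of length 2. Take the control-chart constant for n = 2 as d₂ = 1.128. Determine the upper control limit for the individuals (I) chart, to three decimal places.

X̄ = (25.4 + 28.4 + 28.3 + 30.5 + 29.3 + 21.5 + 25.6 + 30.9 + 30.1 + 30.2 + 29.0 + 29.0 + 30.7 + 35.0 + 24.2) / 15 = 28.5400
Moving ranges: 3.0, 0.1, 2.2, 1.2, 7.8, 4.1, 5.3, 0.8, 0.1, 1.2, 0.0, 1.7, 4.3, 10.8; M̄R̄ = 42.6000 / 14 = 3.0429
UCL = X̄ + 3·M̄R̄/d₂ = 28.5400 + 3 × 3.0429 / 1.128 = 36.6327

36.633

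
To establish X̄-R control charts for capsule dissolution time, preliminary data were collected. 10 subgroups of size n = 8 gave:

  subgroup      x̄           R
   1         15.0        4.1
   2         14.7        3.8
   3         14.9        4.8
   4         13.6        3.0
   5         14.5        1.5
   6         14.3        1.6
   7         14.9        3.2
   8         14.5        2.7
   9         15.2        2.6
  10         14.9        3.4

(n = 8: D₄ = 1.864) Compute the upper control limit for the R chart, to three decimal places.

R̄ = (4.1 + 3.8 + 4.8 + 3.0 + 1.5 + 1.6 + 3.2 + 2.7 + 2.6 + 3.4) / 10 = 30.7000 / 10 = 3.0700
UCL_R = D₄·R̄ = 1.864 × 3.0700 = 5.7225

5.722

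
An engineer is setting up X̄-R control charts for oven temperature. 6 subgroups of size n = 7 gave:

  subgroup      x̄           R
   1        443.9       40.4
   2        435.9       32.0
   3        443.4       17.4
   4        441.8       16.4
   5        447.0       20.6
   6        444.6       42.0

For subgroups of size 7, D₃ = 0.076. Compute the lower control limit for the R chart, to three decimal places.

2.138

R̄ = (40.4 + 32.0 + 17.4 + 16.4 + 20.6 + 42.0) / 6 = 168.8000 / 6 = 28.1333
LCL_R = D₃·R̄ = 0.076 × 28.1333 = 2.1381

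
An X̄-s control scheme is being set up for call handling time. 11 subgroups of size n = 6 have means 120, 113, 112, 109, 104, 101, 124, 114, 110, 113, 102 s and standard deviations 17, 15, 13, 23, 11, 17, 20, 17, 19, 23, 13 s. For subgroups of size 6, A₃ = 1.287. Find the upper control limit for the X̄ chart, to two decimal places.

133.09

X̄̄ = (120 + 113 + 112 + 109 + 104 + 101 + 124 + 114 + 110 + 113 + 102) / 11 = 111.0909
s̄ = (17 + 15 + 13 + 23 + 11 + 17 + 20 + 17 + 19 + 23 + 13) / 11 = 17.0909
UCL = X̄̄ + A₃·s̄ = 111.0909 + 1.287 × 17.0909 = 133.0869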